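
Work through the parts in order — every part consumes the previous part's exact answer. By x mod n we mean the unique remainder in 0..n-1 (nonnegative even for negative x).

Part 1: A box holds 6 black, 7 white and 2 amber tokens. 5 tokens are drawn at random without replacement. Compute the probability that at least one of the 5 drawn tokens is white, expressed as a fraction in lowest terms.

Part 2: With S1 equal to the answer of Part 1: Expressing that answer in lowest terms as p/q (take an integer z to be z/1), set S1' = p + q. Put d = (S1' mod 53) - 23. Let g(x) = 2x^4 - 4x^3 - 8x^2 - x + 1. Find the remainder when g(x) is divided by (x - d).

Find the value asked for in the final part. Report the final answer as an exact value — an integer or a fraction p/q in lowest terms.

Part 1: total draws C(15,5) = 3003; complement C(8,5) = 56; favorable 3003 - 56 = 2947; P = 421/429; answer 421/429
Part 2: S1 = 421/429; threaded value p + q = 850; d = -21; remainder = value at the root: 2*(-21)^4 - 4*(-21)^3 - 8*(-21)^2 - 1*(-21)^1 + 1 = (388962) + (37044) + (-3528) + (21) + (1) = 422500; answer 422500

422500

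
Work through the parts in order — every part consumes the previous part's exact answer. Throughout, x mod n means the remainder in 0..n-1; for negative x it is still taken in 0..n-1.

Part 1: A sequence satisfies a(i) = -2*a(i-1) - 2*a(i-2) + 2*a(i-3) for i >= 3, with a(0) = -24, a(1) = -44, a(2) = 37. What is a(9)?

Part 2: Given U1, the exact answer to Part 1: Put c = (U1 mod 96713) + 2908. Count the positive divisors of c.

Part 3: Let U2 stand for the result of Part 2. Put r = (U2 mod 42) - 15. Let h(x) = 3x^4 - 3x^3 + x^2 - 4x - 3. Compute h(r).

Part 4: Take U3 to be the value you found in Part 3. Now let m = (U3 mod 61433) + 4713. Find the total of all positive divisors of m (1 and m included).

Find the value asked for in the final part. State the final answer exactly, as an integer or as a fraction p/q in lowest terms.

Part 1: a(3) = -2*(37) - 2*(-44) + 2*(-24) = -34; iterating: a(3)=-34, a(4)=-94, a(5)=330, a(6)=-540, a(7)=232, a(8)=1276, a(9)=-4096; answer -4096
Part 2: U1 = -4096; c = 95525; 95525 = 5^2 * 3821; number of divisors = (2+1) * (1+1) = 6; answer 6
Part 3: U2 = 6; r = -9; 3*(-9)^4 - 3*(-9)^3 + 1*(-9)^2 - 4*(-9)^1 - 3 = (19683) + (2187) + (81) + (36) + (-3) = 21984; answer 21984
Part 4: U3 = 21984; m = 26697; 26697 = 3 * 11 * 809; sigma = (1 + 3) * (1 + 11) * (1 + 809) = 4 * 12 * 810 = 38880; answer 38880

38880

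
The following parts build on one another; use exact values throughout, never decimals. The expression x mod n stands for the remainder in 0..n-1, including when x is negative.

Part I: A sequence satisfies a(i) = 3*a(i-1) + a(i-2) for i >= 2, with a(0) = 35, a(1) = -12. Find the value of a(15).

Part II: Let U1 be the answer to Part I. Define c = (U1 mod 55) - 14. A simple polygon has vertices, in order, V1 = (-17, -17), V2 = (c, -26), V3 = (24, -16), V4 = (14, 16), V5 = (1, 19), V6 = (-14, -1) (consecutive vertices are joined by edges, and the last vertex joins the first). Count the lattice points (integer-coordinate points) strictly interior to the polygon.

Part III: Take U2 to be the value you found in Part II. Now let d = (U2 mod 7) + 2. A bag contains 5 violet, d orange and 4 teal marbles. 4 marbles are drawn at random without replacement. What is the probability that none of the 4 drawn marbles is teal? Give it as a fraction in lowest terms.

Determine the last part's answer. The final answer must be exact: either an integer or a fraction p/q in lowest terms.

Part I: a(2) = 3*(-12) + 1*(35) = -1; iterating: a(2)=-1, a(3)=-15, a(4)=-46, a(5)=-153, a(6)=-505, a(7)=-1668, a(8)=-5509, a(9)=-18195, a(10)=-60094, a(11)=-198477, a(12)=-655525, a(13)=-2165052, a(14)=-7150681, a(15)=-23617095; answer -23617095
Part II: U1 = -23617095; c = 1; cross terms: (-17*-26 - 1*-17)=459, (1*-16 - 24*-26)=608, (24*16 - 14*-16)=608, (14*19 - 1*16)=250, (1*-1 - -14*19)=265, (-14*-17 - -17*-1)=221; twice the area = |2411| = 2411; area = 2411/2; boundary points = 9 + 1 + 2 + 1 + 5 + 1 = 19; strictly interior points = area - boundary/2 + 1 = 1197; answer 1197
Part III: U2 = 1197; d = 2; total draws C(11,4) = 330; favorable C(7,4) = 35; P = 7/66; answer 7/66

7/66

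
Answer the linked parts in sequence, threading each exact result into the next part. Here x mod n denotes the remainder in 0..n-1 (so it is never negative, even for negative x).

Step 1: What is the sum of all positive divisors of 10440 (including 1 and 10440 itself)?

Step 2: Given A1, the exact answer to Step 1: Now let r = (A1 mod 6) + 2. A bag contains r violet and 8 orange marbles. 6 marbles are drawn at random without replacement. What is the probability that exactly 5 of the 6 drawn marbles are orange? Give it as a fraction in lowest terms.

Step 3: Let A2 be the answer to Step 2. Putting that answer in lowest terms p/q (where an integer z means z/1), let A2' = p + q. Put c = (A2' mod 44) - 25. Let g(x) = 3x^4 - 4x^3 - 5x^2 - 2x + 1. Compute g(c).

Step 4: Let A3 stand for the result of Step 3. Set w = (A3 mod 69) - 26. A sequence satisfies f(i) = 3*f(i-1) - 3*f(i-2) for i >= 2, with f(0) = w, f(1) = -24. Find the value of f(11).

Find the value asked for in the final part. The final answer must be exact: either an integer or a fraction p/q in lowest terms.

Step 1: 10440 = 2^3 * 3^2 * 5 * 29; sigma = (1 + 2 + 4 + 8) * (1 + 3 + 9) * (1 + 5) * (1 + 29) = 15 * 13 * 6 * 30 = 35100; answer 35100
Step 2: A1 = 35100; r = 2; total draws C(10,6) = 210; favorable C(8,5)*C(2,1) = 112; P = 8/15; answer 8/15
Step 3: A2 = 8/15; threaded value p + q = 23; c = -2; 3*(-2)^4 - 4*(-2)^3 - 5*(-2)^2 - 2*(-2)^1 + 1 = (48) + (32) + (-20) + (4) + (1) = 65; answer 65
Step 4: A3 = 65; w = 39; f(2) = 3*(-24) - 3*(39) = -189; iterating: f(2)=-189, f(3)=-495, f(4)=-918, f(5)=-1269, f(6)=-1053, f(7)=648, f(8)=5103, f(9)=13365, f(10)=24786, f(11)=34263; answer 34263

34263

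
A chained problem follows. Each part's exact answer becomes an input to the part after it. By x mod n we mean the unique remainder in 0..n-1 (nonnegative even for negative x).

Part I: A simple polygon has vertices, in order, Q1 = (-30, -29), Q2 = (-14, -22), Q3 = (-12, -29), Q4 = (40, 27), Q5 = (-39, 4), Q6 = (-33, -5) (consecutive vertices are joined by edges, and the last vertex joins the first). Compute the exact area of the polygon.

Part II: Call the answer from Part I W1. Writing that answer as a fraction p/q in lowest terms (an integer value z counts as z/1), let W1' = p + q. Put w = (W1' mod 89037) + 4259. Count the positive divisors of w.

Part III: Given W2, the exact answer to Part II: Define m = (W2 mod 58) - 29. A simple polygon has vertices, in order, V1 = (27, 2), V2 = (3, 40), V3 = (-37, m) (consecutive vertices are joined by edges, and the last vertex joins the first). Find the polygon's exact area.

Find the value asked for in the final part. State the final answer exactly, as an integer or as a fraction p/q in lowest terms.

Part I: cross terms: (-30*-22 - -14*-29)=254, (-14*-29 - -12*-22)=142, (-12*27 - 40*-29)=836, (40*4 - -39*27)=1213, (-39*-5 - -33*4)=327, (-33*-29 - -30*-5)=807; twice the area = |3579| = 3579; area = 3579/2; answer 3579/2
Part II: W1 = 3579/2; threaded value p + q = 3581; w = 7840; 7840 = 2^5 * 5 * 7^2; number of divisors = (5+1) * (1+1) * (2+1) = 36; answer 36
Part III: W2 = 36; m = 7; cross terms: (27*40 - 3*2)=1074, (3*7 - -37*40)=1501, (-37*2 - 27*7)=-263; twice the area = |2312| = 2312; area = 1156; answer 1156

1156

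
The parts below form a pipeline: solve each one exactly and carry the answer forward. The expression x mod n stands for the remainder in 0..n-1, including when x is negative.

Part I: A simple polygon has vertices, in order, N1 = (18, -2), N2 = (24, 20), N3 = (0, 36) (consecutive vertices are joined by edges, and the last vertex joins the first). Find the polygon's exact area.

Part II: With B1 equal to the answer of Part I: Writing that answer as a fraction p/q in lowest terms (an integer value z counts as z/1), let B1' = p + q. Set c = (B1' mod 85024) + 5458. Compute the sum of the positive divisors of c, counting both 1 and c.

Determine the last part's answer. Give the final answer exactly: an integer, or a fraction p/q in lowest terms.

6000

Part I: cross terms: (18*20 - 24*-2)=408, (24*36 - 0*20)=864, (0*-2 - 18*36)=-648; twice the area = |624| = 624; area = 312; answer 312
Part II: B1 = 312; threaded value p + q = 313; c = 5771; 5771 = 29 * 199; sigma = (1 + 29) * (1 + 199) = 30 * 200 = 6000; answer 6000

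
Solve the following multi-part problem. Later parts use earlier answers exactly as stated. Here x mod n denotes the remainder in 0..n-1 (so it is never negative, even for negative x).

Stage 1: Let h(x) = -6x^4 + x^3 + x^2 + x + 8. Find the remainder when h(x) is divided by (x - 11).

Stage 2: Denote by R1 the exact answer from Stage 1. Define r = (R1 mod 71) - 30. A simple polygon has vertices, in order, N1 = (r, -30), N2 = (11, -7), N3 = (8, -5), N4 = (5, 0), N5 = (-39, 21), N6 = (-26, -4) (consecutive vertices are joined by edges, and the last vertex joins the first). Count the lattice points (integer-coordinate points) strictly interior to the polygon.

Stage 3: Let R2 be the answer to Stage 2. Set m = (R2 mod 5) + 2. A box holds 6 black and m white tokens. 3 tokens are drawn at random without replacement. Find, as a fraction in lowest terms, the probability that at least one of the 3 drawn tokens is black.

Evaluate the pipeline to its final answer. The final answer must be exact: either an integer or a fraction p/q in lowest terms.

83/84

Stage 1: remainder = value at the root: -6*(11)^4 + 1*(11)^3 + 1*(11)^2 + 1*(11)^1 + 8 = (-87846) + (1331) + (121) + (11) + (8) = -86375; answer -86375
Stage 2: R1 = -86375; r = 2; cross terms: (2*-7 - 11*-30)=316, (11*-5 - 8*-7)=1, (8*0 - 5*-5)=25, (5*21 - -39*0)=105, (-39*-4 - -26*21)=702, (-26*-30 - 2*-4)=788; twice the area = |1937| = 1937; area = 1937/2; boundary points = 1 + 1 + 1 + 1 + 1 + 2 = 7; strictly interior points = area - boundary/2 + 1 = 966; answer 966
Stage 3: R2 = 966; m = 3; total draws C(9,3) = 84; complement C(3,3) = 1; favorable 84 - 1 = 83; P = 83/84; answer 83/84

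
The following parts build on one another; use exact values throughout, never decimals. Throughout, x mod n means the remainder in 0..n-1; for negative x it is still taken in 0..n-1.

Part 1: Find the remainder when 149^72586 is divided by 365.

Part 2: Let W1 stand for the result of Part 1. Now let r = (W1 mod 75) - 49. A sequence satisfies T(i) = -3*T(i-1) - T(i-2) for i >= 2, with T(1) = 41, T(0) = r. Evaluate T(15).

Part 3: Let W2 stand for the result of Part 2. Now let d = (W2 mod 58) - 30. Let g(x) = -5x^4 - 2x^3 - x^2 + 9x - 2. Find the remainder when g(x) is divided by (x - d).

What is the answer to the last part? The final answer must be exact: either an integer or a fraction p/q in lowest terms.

-513704

Part 1: squarings mod 365: 149^1=149, 149^2=301, 149^4=81, 149^8=356, 149^16=81, 149^32=356, 149^64=81, 149^128=356, 149^256=81, 149^512=356, 149^1024=81, 149^2048=356, 149^4096=81, 149^8192=356, 149^16384=81, 149^32768=356, 149^65536=81; 149^72586 = 149^2 * 149^8 * 149^128 * 149^256 * 149^512 * 149^2048 * 149^4096 * 149^65536 = 211 (mod 365); answer 211
Part 2: W1 = 211; r = 12; T(2) = -3*(41) - 1*(12) = -135; iterating: T(2)=-135, T(3)=364, T(4)=-957, T(5)=2507, T(6)=-6564, T(7)=17185, T(8)=-44991, T(9)=117788, T(10)=-308373, T(11)=807331, T(12)=-2113620, T(13)=5533529, T(14)=-14486967, T(15)=37927372; answer 37927372
Part 3: W2 = 37927372; d = -18; remainder = value at the root: -5*(-18)^4 - 2*(-18)^3 - 1*(-18)^2 + 9*(-18)^1 - 2 = (-524880) + (11664) + (-324) + (-162) + (-2) = -513704; answer -513704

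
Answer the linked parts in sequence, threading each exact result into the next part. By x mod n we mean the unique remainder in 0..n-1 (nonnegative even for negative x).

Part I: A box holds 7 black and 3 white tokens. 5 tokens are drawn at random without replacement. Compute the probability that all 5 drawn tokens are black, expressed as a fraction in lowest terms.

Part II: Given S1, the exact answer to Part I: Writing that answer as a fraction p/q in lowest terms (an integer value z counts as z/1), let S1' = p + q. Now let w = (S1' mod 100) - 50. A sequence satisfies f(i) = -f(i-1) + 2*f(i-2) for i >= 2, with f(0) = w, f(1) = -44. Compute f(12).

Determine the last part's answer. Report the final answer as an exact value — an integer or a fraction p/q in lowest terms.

9518

Part I: total draws C(10,5) = 252; favorable C(7,5) = 21; P = 1/12; answer 1/12
Part II: S1 = 1/12; threaded value p + q = 13; w = -37; f(2) = -1*(-44) + 2*(-37) = -30; iterating: f(2)=-30, f(3)=-58, f(4)=-2, f(5)=-114, f(6)=110, f(7)=-338, f(8)=558, f(9)=-1234, f(10)=2350, f(11)=-4818, f(12)=9518; answer 9518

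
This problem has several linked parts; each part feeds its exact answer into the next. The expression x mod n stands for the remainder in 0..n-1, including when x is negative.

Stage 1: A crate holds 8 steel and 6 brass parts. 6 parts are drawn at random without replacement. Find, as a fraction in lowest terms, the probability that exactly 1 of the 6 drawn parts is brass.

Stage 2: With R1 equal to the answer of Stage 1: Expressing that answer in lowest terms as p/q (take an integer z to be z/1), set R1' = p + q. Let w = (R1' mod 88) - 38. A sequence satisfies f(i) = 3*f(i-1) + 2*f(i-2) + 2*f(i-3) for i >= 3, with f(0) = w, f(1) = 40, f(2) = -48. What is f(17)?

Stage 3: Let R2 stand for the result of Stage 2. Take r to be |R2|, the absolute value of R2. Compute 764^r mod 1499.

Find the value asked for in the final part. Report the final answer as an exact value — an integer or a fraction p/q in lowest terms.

182

Stage 1: total draws C(14,6) = 3003; favorable C(6,1)*C(8,5) = 336; P = 16/143; answer 16/143
Stage 2: R1 = 16/143; threaded value p + q = 159; w = 33; f(3) = 3*(-48) + 2*(40) + 2*(33) = 2; iterating: f(3)=2, f(4)=-10, f(5)=-122, f(6)=-382, f(7)=-1410, f(8)=-5238, f(9)=-19298, f(10)=-71190, f(11)=-262642, f(12)=-968902, f(13)=-3574370, f(14)=-13186198, f(15)=-48645138, f(16)=-179456550, f(17)=-662032322; answer -662032322
Stage 3: R2 = -662032322; r = 662032322; squarings mod 1499: 764^1=764, 764^2=585, 764^4=453, 764^8=1345, 764^16=1231, 764^32=1371, 764^64=1394, 764^128=532, 764^256=1212, 764^512=1423, 764^1024=1279, 764^2048=432, 764^4096=748, 764^8192=377, 764^16384=1223, 764^32768=1226, 764^65536=1078, 764^131072=359, 764^262144=1466, 764^524288=1089, 764^1048576=212, 764^2097152=1473, 764^4194304=676, 764^8388608=1280, 764^16777216=1492, 764^33554432=49, 764^67108864=902, 764^134217728=1146, 764^268435456=192, 764^536870912=888; 764^662032322 = 764^2 * 764^64 * 764^128 * 764^256 * 764^512 * 764^1024 * 764^2048 * 764^16384 * 764^32768 * 764^65536 * 764^262144 * 764^1048576 * 764^2097152 * 764^4194304 * 764^16777216 * 764^33554432 * 764^67108864 * 764^536870912 = 182 (mod 1499); answer 182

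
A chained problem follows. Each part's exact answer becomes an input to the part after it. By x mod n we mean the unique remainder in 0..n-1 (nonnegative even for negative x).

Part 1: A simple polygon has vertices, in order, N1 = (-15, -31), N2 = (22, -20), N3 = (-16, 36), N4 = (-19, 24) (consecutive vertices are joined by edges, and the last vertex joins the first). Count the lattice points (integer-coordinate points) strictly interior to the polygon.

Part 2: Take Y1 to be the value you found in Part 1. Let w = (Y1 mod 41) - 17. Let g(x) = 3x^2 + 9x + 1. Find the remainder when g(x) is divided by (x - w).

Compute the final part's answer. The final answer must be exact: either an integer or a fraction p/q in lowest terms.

1381

Part 1: cross terms: (-15*-20 - 22*-31)=982, (22*36 - -16*-20)=472, (-16*24 - -19*36)=300, (-19*-31 - -15*24)=949; twice the area = |2703| = 2703; area = 2703/2; boundary points = 1 + 2 + 3 + 1 = 7; strictly interior points = area - boundary/2 + 1 = 1349; answer 1349
Part 2: Y1 = 1349; w = 20; remainder = value at the root: 3*(20)^2 + 9*(20)^1 + 1 = (1200) + (180) + (1) = 1381; answer 1381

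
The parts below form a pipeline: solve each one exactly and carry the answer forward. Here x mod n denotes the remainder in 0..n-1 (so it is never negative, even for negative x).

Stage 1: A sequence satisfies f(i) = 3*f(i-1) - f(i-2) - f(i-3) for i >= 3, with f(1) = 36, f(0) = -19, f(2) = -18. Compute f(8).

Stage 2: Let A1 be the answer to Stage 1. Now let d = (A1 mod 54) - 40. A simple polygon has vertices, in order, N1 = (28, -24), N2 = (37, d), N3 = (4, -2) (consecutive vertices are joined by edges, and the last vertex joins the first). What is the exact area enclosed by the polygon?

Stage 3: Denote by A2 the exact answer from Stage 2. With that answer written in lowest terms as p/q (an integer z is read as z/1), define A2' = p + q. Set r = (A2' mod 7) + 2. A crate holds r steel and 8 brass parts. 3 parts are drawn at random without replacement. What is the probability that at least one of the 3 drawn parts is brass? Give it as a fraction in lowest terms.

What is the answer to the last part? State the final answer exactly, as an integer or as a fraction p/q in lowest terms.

Stage 1: f(3) = 3*(-18) - 1*(36) - 1*(-19) = -71; iterating: f(3)=-71, f(4)=-231, f(5)=-604, f(6)=-1510, f(7)=-3695, f(8)=-8971; answer -8971
Stage 2: A1 = -8971; d = 7; cross terms: (28*7 - 37*-24)=1084, (37*-2 - 4*7)=-102, (4*-24 - 28*-2)=-40; twice the area = |942| = 942; area = 471; answer 471
Stage 3: A2 = 471; threaded value p + q = 472; r = 5; total draws C(13,3) = 286; complement C(5,3) = 10; favorable 286 - 10 = 276; P = 138/143; answer 138/143

138/143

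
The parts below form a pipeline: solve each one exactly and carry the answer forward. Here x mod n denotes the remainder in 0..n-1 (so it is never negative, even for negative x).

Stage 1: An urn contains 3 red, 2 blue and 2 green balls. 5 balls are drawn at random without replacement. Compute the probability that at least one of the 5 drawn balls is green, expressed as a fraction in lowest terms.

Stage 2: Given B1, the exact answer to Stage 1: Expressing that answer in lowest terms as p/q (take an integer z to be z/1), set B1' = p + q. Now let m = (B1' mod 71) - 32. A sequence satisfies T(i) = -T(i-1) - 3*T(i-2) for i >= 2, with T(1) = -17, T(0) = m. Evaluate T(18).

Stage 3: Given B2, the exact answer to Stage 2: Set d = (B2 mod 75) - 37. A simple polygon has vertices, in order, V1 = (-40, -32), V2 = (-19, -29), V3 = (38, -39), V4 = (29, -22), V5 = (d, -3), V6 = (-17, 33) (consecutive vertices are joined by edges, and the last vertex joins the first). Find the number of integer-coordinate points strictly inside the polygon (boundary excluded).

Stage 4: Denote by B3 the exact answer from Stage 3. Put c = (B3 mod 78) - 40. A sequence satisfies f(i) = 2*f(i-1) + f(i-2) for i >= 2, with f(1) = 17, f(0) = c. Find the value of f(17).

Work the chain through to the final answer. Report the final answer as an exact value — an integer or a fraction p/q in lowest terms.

20736209

Stage 1: total draws C(7,5) = 21; complement C(5,5) = 1; favorable 21 - 1 = 20; P = 20/21; answer 20/21
Stage 2: B1 = 20/21; threaded value p + q = 41; m = 9; T(2) = -1*(-17) - 3*(9) = -10; iterating: T(2)=-10, T(3)=61, T(4)=-31, T(5)=-152, T(6)=245, T(7)=211, T(8)=-946, T(9)=313, T(10)=2525, T(11)=-3464, T(12)=-4111, T(13)=14503, T(14)=-2170, T(15)=-41339, T(16)=47849, T(17)=76168, T(18)=-219715; answer -219715
Stage 3: B2 = -219715; d = -2; cross terms: (-40*-29 - -19*-32)=552, (-19*-39 - 38*-29)=1843, (38*-22 - 29*-39)=295, (29*-3 - -2*-22)=-131, (-2*33 - -17*-3)=-117, (-17*-32 - -40*33)=1864; twice the area = |4306| = 4306; area = 2153; boundary points = 3 + 1 + 1 + 1 + 3 + 1 = 10; strictly interior points = area - boundary/2 + 1 = 2149; answer 2149
Stage 4: B3 = 2149; c = 3; f(2) = 2*(17) + 1*(3) = 37; iterating: f(2)=37, f(3)=91, f(4)=219, f(5)=529, f(6)=1277, f(7)=3083, f(8)=7443, f(9)=17969, f(10)=43381, f(11)=104731, f(12)=252843, f(13)=610417, f(14)=1473677, f(15)=3557771, f(16)=8589219, f(17)=20736209; answer 20736209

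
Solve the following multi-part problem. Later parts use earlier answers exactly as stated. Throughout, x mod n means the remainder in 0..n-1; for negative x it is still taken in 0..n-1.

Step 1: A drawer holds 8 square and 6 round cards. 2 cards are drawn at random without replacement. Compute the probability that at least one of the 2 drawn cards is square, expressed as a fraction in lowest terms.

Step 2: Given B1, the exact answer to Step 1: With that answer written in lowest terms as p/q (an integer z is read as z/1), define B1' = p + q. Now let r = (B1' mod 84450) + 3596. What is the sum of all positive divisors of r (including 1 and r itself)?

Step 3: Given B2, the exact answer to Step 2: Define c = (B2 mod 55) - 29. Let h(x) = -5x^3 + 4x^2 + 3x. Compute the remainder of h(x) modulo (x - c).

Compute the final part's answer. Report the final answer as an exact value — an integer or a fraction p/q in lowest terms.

Step 1: total draws C(14,2) = 91; complement C(6,2) = 15; favorable 91 - 15 = 76; P = 76/91; answer 76/91
Step 2: B1 = 76/91; threaded value p + q = 167; r = 3763; 3763 = 53 * 71; sigma = (1 + 53) * (1 + 71) = 54 * 72 = 3888; answer 3888
Step 3: B2 = 3888; c = 9; remainder = value at the root: -5*(9)^3 + 4*(9)^2 + 3*(9)^1 = (-3645) + (324) + (27) = -3294; answer -3294

-3294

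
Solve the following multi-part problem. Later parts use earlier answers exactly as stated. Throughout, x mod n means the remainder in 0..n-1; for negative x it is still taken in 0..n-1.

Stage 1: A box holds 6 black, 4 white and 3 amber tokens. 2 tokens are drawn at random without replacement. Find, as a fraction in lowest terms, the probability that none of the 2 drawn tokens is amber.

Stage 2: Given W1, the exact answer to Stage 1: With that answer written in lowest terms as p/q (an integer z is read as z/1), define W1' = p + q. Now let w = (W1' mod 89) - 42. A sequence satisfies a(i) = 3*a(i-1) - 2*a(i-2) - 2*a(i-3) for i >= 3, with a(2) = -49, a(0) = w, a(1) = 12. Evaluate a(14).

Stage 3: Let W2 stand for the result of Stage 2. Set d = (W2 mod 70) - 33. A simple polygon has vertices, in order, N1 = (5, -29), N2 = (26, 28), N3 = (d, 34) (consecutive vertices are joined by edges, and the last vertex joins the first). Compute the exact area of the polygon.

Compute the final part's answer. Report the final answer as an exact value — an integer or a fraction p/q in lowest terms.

1317

Stage 1: total draws C(13,2) = 78; favorable C(10,2) = 45; P = 15/26; answer 15/26
Stage 2: W1 = 15/26; threaded value p + q = 41; w = -1; a(3) = 3*(-49) - 2*(12) - 2*(-1) = -169; iterating: a(3)=-169, a(4)=-433, a(5)=-863, a(6)=-1385, a(7)=-1563, a(8)=-193, a(9)=5317, a(10)=19463, a(11)=48141, a(12)=94863, a(13)=149381, a(14)=162135; answer 162135
Stage 3: W2 = 162135; d = -18; cross terms: (5*28 - 26*-29)=894, (26*34 - -18*28)=1388, (-18*-29 - 5*34)=352; twice the area = |2634| = 2634; area = 1317; answer 1317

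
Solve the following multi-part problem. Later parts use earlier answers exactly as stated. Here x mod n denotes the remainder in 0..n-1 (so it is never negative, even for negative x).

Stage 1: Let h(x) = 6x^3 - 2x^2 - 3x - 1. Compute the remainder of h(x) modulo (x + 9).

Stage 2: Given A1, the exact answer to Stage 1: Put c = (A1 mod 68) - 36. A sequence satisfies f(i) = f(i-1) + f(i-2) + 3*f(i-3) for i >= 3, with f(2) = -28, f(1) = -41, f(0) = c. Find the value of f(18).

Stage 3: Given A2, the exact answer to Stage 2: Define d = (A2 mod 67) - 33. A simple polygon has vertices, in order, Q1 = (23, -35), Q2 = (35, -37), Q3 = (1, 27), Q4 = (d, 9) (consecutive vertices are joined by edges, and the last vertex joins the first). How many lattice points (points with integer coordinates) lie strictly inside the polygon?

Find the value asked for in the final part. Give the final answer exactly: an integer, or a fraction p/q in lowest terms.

Stage 1: remainder = value at the root: 6*(-9)^3 - 2*(-9)^2 - 3*(-9)^1 - 1 = (-4374) + (-162) + (27) + (-1) = -4510; answer -4510
Stage 2: A1 = -4510; c = 10; f(3) = 1*(-28) + 1*(-41) + 3*(10) = -39; iterating: f(3)=-39, f(4)=-190, f(5)=-313, f(6)=-620, f(7)=-1503, f(8)=-3062, f(9)=-6425, f(10)=-13996, f(11)=-29607, f(12)=-62878, f(13)=-134473, f(14)=-286172, f(15)=-609279, f(16)=-1298870, f(17)=-2766665, f(18)=-5893372; answer -5893372
Stage 3: A2 = -5893372; d = -18; cross terms: (23*-37 - 35*-35)=374, (35*27 - 1*-37)=982, (1*9 - -18*27)=495, (-18*-35 - 23*9)=423; twice the area = |2274| = 2274; area = 1137; boundary points = 2 + 2 + 1 + 1 = 6; strictly interior points = area - boundary/2 + 1 = 1135; answer 1135

1135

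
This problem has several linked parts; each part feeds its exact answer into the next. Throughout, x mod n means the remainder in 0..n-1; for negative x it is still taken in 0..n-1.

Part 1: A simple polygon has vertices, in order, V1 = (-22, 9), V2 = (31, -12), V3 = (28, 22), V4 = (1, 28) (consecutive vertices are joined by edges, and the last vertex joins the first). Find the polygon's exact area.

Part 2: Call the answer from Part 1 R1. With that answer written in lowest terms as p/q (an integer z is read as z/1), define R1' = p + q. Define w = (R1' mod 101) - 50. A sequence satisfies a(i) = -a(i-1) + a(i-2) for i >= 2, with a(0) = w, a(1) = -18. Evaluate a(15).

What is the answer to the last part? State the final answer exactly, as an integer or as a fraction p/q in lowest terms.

Part 1: cross terms: (-22*-12 - 31*9)=-15, (31*22 - 28*-12)=1018, (28*28 - 1*22)=762, (1*9 - -22*28)=625; twice the area = |2390| = 2390; area = 1195; answer 1195
Part 2: R1 = 1195; threaded value p + q = 1196; w = 35; a(2) = -1*(-18) + 1*(35) = 53; iterating: a(2)=53, a(3)=-71, a(4)=124, a(5)=-195, a(6)=319, a(7)=-514, a(8)=833, a(9)=-1347, a(10)=2180, a(11)=-3527, a(12)=5707, a(13)=-9234, a(14)=14941, a(15)=-24175; answer -24175

-24175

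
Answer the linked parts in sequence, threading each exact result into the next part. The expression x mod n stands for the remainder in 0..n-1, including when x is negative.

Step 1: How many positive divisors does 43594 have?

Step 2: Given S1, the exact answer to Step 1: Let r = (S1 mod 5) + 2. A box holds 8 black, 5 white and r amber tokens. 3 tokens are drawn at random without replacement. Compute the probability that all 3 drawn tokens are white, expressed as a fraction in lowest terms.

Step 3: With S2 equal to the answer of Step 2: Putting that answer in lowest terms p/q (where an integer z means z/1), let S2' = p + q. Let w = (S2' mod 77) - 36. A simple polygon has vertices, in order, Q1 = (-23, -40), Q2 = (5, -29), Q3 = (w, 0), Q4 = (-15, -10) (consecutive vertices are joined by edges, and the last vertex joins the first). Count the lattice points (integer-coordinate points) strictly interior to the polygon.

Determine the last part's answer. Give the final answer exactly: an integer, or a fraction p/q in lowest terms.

541

Step 1: 43594 = 2 * 71 * 307; number of divisors = (1+1) * (1+1) * (1+1) = 8; answer 8
Step 2: S1 = 8; r = 5; total draws C(18,3) = 816; favorable C(5,3) = 10; P = 5/408; answer 5/408
Step 3: S2 = 5/408; threaded value p + q = 413; w = -8; cross terms: (-23*-29 - 5*-40)=867, (5*0 - -8*-29)=-232, (-8*-10 - -15*0)=80, (-15*-40 - -23*-10)=370; twice the area = |1085| = 1085; area = 1085/2; boundary points = 1 + 1 + 1 + 2 = 5; strictly interior points = area - boundary/2 + 1 = 541; answer 541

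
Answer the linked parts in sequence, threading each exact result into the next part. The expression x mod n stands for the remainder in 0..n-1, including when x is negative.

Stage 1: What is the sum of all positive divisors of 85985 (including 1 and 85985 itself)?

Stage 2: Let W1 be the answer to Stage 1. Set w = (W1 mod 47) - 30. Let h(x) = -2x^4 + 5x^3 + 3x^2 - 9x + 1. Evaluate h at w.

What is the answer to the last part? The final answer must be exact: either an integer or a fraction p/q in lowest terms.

-32507

Stage 1: 85985 = 5 * 29 * 593; sigma = (1 + 5) * (1 + 29) * (1 + 593) = 6 * 30 * 594 = 106920; answer 106920
Stage 2: W1 = 106920; w = 12; -2*(12)^4 + 5*(12)^3 + 3*(12)^2 - 9*(12)^1 + 1 = (-41472) + (8640) + (432) + (-108) + (1) = -32507; answer -32507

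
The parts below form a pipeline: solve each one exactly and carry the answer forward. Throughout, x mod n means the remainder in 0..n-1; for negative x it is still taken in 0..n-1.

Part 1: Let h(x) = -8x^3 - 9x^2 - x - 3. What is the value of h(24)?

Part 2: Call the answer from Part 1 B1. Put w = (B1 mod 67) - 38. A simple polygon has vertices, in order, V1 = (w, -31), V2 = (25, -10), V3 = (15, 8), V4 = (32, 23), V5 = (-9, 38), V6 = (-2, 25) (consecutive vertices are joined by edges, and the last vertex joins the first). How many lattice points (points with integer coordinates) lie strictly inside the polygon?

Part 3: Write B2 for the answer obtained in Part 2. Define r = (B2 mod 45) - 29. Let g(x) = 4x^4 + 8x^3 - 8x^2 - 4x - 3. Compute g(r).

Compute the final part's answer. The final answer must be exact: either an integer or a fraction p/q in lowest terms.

11805

Part 1: -8*(24)^3 - 9*(24)^2 - 1*(24)^1 - 3 = (-110592) + (-5184) + (-24) + (-3) = -115803; answer -115803
Part 2: B1 = -115803; w = 2; cross terms: (2*-10 - 25*-31)=755, (25*8 - 15*-10)=350, (15*23 - 32*8)=89, (32*38 - -9*23)=1423, (-9*25 - -2*38)=-149, (-2*-31 - 2*25)=12; twice the area = |2480| = 2480; area = 1240; boundary points = 1 + 2 + 1 + 1 + 1 + 4 = 10; strictly interior points = area - boundary/2 + 1 = 1236; answer 1236
Part 3: B2 = 1236; r = -8; 4*(-8)^4 + 8*(-8)^3 - 8*(-8)^2 - 4*(-8)^1 - 3 = (16384) + (-4096) + (-512) + (32) + (-3) = 11805; answer 11805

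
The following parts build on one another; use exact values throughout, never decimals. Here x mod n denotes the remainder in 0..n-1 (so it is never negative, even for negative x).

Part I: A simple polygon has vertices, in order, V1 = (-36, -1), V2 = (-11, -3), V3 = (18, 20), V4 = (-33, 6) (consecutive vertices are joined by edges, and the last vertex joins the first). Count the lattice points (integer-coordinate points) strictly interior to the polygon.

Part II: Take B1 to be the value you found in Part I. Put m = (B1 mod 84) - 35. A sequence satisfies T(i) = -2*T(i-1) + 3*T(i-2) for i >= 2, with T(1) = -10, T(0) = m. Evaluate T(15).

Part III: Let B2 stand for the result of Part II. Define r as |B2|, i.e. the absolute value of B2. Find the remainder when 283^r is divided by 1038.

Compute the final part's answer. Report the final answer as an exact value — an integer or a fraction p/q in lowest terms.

265

Part I: cross terms: (-36*-3 - -11*-1)=97, (-11*20 - 18*-3)=-166, (18*6 - -33*20)=768, (-33*-1 - -36*6)=249; twice the area = |948| = 948; area = 474; boundary points = 1 + 1 + 1 + 1 = 4; strictly interior points = area - boundary/2 + 1 = 473; answer 473
Part II: B1 = 473; m = 18; T(2) = -2*(-10) + 3*(18) = 74; iterating: T(2)=74, T(3)=-178, T(4)=578, T(5)=-1690, T(6)=5114, T(7)=-15298, T(8)=45938, T(9)=-137770, T(10)=413354, T(11)=-1240018, T(12)=3720098, T(13)=-11160250, T(14)=33480794, T(15)=-100442338; answer -100442338
Part III: B2 = -100442338; r = 100442338; squarings mod 1038: 283^1=283, 283^2=163, 283^4=619, 283^8=139, 283^16=637, 283^32=949, 283^64=655, 283^128=331, 283^256=571, 283^512=109, 283^1024=463, 283^2048=541, 283^4096=1003, 283^8192=187, 283^16384=715, 283^32768=529, 283^65536=619, 283^131072=139, 283^262144=637, 283^524288=949, 283^1048576=655, 283^2097152=331, 283^4194304=571, 283^8388608=109, 283^16777216=463, 283^33554432=541, 283^67108864=1003; 283^100442338 = 283^2 * 283^32 * 283^64 * 283^128 * 283^8192 * 283^32768 * 283^262144 * 283^524288 * 283^1048576 * 283^2097152 * 283^4194304 * 283^8388608 * 283^16777216 * 283^67108864 = 265 (mod 1038); answer 265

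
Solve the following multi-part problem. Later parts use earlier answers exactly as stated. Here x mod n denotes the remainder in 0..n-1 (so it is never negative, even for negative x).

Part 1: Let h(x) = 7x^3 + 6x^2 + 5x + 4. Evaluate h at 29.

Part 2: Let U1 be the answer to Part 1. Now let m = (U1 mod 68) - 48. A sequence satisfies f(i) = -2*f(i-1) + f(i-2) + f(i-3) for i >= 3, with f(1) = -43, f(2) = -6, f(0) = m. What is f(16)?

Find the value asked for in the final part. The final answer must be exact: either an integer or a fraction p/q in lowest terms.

Part 1: 7*(29)^3 + 6*(29)^2 + 5*(29)^1 + 4 = (170723) + (5046) + (145) + (4) = 175918; answer 175918
Part 2: U1 = 175918; m = -46; f(3) = -2*(-6) + 1*(-43) + 1*(-46) = -77; iterating: f(3)=-77, f(4)=105, f(5)=-293, f(6)=614, f(7)=-1416, f(8)=3153, f(9)=-7108, f(10)=15953, f(11)=-35861, f(12)=80567, f(13)=-181042, f(14)=406790, f(15)=-914055, f(16)=2053858; answer 2053858

2053858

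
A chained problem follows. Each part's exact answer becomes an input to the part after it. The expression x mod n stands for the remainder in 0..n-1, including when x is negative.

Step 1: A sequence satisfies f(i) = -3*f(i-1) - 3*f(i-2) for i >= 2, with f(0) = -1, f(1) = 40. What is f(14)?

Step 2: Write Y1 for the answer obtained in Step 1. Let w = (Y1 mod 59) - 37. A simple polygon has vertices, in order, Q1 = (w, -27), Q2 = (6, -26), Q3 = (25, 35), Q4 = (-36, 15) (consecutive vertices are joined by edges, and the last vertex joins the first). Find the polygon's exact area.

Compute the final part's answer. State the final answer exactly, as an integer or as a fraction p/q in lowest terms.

Step 1: f(2) = -3*(40) - 3*(-1) = -117; iterating: f(2)=-117, f(3)=231, f(4)=-342, f(5)=333, f(6)=27, f(7)=-1080, f(8)=3159, f(9)=-6237, f(10)=9234, f(11)=-8991, f(12)=-729, f(13)=29160, f(14)=-85293; answer -85293
Step 2: Y1 = -85293; w = -16; cross terms: (-16*-26 - 6*-27)=578, (6*35 - 25*-26)=860, (25*15 - -36*35)=1635, (-36*-27 - -16*15)=1212; twice the area = |4285| = 4285; area = 4285/2; answer 4285/2

4285/2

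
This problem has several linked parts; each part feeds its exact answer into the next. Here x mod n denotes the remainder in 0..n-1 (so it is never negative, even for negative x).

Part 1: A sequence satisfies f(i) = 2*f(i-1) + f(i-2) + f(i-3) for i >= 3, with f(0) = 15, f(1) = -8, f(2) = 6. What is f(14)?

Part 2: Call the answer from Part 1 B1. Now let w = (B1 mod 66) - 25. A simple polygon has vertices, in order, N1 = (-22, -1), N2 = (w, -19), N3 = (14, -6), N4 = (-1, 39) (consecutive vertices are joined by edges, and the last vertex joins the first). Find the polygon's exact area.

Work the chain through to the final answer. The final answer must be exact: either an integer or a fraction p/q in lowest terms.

2103/2

Part 1: f(3) = 2*(6) + 1*(-8) + 1*(15) = 19; iterating: f(3)=19, f(4)=36, f(5)=97, f(6)=249, f(7)=631, f(8)=1608, f(9)=4096, f(10)=10431, f(11)=26566, f(12)=67659, f(13)=172315, f(14)=438855; answer 438855
Part 2: B1 = 438855; w = -4; cross terms: (-22*-19 - -4*-1)=414, (-4*-6 - 14*-19)=290, (14*39 - -1*-6)=540, (-1*-1 - -22*39)=859; twice the area = |2103| = 2103; area = 2103/2; answer 2103/2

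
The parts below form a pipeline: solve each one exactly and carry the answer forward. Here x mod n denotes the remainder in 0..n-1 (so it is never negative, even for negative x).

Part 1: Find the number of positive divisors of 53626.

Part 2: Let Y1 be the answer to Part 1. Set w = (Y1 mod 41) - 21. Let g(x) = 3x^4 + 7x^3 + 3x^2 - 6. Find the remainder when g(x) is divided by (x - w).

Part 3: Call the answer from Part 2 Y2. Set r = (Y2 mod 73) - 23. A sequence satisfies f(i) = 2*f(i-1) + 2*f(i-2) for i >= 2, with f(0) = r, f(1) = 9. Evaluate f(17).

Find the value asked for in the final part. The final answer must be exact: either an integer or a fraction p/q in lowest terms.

-37299968

Part 1: 53626 = 2 * 26813; number of divisors = (1+1) * (1+1) = 4; answer 4
Part 2: Y1 = 4; w = -17; remainder = value at the root: 3*(-17)^4 + 7*(-17)^3 + 3*(-17)^2 - 6 = (250563) + (-34391) + (867) + (-6) = 217033; answer 217033
Part 3: Y2 = 217033; r = -19; f(2) = 2*(9) + 2*(-19) = -20; iterating: f(2)=-20, f(3)=-22, f(4)=-84, f(5)=-212, f(6)=-592, f(7)=-1608, f(8)=-4400, f(9)=-12016, f(10)=-32832, f(11)=-89696, f(12)=-245056, f(13)=-669504, f(14)=-1829120, f(15)=-4997248, f(16)=-13652736, f(17)=-37299968; answer -37299968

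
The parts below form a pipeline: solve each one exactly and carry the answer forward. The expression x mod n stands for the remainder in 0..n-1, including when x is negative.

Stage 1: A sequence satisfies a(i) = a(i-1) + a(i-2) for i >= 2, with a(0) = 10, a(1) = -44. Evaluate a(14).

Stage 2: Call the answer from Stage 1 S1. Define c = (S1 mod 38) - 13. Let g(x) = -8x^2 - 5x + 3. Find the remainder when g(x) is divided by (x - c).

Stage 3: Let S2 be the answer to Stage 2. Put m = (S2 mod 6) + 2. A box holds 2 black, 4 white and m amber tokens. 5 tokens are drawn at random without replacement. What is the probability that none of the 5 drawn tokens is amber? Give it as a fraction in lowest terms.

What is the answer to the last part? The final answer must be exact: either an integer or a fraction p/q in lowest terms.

Stage 1: a(2) = 1*(-44) + 1*(10) = -34; iterating: a(2)=-34, a(3)=-78, a(4)=-112, a(5)=-190, a(6)=-302, a(7)=-492, a(8)=-794, a(9)=-1286, a(10)=-2080, a(11)=-3366, a(12)=-5446, a(13)=-8812, a(14)=-14258; answer -14258
Stage 2: S1 = -14258; c = 17; remainder = value at the root: -8*(17)^2 - 5*(17)^1 + 3 = (-2312) + (-85) + (3) = -2394; answer -2394
Stage 3: S2 = -2394; m = 2; total draws C(8,5) = 56; favorable C(6,5) = 6; P = 3/28; answer 3/28

3/28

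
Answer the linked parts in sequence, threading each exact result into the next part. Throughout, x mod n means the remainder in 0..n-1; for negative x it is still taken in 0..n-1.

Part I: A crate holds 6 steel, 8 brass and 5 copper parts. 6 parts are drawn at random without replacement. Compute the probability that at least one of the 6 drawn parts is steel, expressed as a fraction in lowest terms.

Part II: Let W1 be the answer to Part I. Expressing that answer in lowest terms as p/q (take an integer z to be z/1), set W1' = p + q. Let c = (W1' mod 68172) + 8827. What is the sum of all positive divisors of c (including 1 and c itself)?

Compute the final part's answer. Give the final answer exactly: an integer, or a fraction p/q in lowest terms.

27648

Part I: total draws C(19,6) = 27132; complement C(13,6) = 1716; favorable 27132 - 1716 = 25416; P = 2118/2261; answer 2118/2261
Part II: W1 = 2118/2261; threaded value p + q = 4379; c = 13206; 13206 = 2 * 3 * 31 * 71; sigma = (1 + 2) * (1 + 3) * (1 + 31) * (1 + 71) = 3 * 4 * 32 * 72 = 27648; answer 27648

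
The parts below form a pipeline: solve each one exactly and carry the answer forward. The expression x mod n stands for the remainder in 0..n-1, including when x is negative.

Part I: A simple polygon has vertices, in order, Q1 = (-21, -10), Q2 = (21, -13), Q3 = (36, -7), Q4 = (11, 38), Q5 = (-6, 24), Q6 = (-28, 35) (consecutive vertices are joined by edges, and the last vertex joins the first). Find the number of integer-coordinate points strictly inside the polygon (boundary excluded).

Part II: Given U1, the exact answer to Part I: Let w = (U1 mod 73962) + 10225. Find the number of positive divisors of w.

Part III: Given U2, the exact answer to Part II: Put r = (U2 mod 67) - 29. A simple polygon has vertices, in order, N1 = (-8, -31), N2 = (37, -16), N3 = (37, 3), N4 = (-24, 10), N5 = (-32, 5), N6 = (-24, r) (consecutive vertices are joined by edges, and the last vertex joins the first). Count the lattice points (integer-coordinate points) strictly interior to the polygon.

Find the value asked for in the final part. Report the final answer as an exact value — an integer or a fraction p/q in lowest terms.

Part I: cross terms: (-21*-13 - 21*-10)=483, (21*-7 - 36*-13)=321, (36*38 - 11*-7)=1445, (11*24 - -6*38)=492, (-6*35 - -28*24)=462, (-28*-10 - -21*35)=1015; twice the area = |4218| = 4218; area = 2109; boundary points = 3 + 3 + 5 + 1 + 11 + 1 = 24; strictly interior points = area - boundary/2 + 1 = 2098; answer 2098
Part II: U1 = 2098; w = 12323; 12323 is prime, so its only divisors are 1 and 12323; count = 2; answer 2
Part III: U2 = 2; r = -27; cross terms: (-8*-16 - 37*-31)=1275, (37*3 - 37*-16)=703, (37*10 - -24*3)=442, (-24*5 - -32*10)=200, (-32*-27 - -24*5)=984, (-24*-31 - -8*-27)=528; twice the area = |4132| = 4132; area = 2066; boundary points = 15 + 19 + 1 + 1 + 8 + 4 = 48; strictly interior points = area - boundary/2 + 1 = 2043; answer 2043

2043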